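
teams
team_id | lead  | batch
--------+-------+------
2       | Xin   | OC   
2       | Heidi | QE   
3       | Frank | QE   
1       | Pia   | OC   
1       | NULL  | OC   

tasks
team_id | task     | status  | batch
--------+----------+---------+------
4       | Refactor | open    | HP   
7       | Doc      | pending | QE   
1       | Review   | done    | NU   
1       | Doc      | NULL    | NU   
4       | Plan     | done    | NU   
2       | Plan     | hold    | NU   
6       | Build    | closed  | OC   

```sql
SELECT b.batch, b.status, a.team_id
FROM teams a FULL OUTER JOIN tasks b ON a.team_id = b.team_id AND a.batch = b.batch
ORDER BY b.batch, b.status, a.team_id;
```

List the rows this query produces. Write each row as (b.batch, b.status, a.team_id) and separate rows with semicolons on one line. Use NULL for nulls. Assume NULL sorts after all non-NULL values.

FULL OUTER JOIN keeps every row from both sides; unmatched rows get NULL for the other side's columns.
Matching on a.team_id = b.team_id AND a.batch = b.batch.
Matched pairs: 0; unmatched a rows kept: 5; unmatched b rows kept: 7.

(HP, open, NULL); (NU, done, NULL); (NU, done, NULL); (NU, hold, NULL); (NU, NULL, NULL); (OC, closed, NULL); (QE, pending, NULL); (NULL, NULL, 1); (NULL, NULL, 1); (NULL, NULL, 2); (NULL, NULL, 2); (NULL, NULL, 3)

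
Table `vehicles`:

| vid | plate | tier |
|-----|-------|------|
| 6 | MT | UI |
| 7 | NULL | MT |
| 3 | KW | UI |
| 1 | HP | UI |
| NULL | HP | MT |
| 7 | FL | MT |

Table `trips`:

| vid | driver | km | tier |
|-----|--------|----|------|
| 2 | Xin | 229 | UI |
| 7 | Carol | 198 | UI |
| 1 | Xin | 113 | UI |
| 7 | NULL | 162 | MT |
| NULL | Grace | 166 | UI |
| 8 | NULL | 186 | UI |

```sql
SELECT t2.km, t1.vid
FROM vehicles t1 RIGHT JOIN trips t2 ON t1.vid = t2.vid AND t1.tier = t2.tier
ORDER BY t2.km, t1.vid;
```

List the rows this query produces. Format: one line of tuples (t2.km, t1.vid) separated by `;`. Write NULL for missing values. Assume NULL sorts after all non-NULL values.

(113, 1); (162, 7); (162, 7); (166, NULL); (186, NULL); (198, NULL); (229, NULL)

RIGHT JOIN keeps every row from `trips`; unmatched rows get NULL for `vehicles`'s columns.
Matching on t1.vid = t2.vid AND t1.tier = t2.tier. A NULL in a compared column never satisfies the condition.
Matched pairs: 3; unmatched t2 rows kept: 4.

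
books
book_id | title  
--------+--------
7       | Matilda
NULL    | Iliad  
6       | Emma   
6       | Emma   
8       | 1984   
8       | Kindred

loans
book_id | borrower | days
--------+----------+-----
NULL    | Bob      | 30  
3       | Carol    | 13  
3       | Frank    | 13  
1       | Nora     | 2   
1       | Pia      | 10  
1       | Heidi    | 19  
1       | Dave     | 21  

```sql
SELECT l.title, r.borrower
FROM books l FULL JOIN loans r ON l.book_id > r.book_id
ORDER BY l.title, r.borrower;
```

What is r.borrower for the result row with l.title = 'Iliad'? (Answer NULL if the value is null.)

NULL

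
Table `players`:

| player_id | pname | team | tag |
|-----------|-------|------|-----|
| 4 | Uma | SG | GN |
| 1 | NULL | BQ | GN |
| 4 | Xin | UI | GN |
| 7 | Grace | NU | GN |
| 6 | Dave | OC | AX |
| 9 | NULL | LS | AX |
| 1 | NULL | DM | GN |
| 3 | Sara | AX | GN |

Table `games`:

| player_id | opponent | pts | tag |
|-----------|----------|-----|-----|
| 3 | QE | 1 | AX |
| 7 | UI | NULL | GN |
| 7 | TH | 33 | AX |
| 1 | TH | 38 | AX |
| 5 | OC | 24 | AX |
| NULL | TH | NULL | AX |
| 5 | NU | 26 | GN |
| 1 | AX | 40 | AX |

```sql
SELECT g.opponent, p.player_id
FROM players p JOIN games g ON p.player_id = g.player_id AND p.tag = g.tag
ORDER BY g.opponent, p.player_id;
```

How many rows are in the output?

INNER JOIN keeps only pairs where the ON condition holds.
Matching on p.player_id = g.player_id AND p.tag = g.tag. A NULL in a compared column never satisfies the condition.
- player_id=4, tag=GN: no matching g row, dropped.
- player_id=1, tag=GN: no matching g row, dropped.
- player_id=4, tag=GN: no matching g row, dropped.
- player_id=7, tag=GN: 1 matching g row(s), so 1 row(s) emitted.
- player_id=6, tag=AX: no matching g row, dropped.
- player_id=9, tag=AX: no matching g row, dropped.
- player_id=1, tag=GN: no matching g row, dropped.
- player_id=3, tag=GN: no matching g row, dropped.
Total: 1 rows.

1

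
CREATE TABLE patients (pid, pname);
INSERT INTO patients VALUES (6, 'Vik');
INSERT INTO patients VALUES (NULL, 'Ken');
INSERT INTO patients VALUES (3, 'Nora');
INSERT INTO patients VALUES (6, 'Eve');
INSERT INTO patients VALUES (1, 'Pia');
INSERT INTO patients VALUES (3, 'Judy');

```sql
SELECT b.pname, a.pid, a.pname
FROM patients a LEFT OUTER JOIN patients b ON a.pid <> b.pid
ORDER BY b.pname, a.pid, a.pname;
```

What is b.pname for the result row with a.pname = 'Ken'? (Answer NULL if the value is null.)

LEFT JOIN keeps every row from `patients a`; unmatched rows get NULL for `patients b`'s columns.
Matching on a.pid <> b.pid. A NULL in a compared column never satisfies the condition.
Matched pairs: 16; unmatched a rows kept: 1.

NULL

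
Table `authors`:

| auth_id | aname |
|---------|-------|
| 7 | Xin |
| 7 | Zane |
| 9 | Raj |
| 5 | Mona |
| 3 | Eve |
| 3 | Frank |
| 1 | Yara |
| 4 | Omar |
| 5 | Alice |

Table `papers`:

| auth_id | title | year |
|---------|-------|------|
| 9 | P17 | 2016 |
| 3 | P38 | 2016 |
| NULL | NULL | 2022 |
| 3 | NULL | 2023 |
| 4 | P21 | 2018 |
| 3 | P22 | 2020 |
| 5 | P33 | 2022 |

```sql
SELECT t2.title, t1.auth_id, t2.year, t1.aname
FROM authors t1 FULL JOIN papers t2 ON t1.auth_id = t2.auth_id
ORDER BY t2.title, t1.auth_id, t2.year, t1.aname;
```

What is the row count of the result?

14

FULL OUTER JOIN keeps every row from both sides; unmatched rows get NULL for the other side's columns.
Matching on t1.auth_id = t2.auth_id. A NULL in a compared column never satisfies the condition.
Matched pairs: 10; unmatched t1 rows kept: 3; unmatched t2 rows kept: 1.
Total: 10 matched + 4 padded = 14 rows.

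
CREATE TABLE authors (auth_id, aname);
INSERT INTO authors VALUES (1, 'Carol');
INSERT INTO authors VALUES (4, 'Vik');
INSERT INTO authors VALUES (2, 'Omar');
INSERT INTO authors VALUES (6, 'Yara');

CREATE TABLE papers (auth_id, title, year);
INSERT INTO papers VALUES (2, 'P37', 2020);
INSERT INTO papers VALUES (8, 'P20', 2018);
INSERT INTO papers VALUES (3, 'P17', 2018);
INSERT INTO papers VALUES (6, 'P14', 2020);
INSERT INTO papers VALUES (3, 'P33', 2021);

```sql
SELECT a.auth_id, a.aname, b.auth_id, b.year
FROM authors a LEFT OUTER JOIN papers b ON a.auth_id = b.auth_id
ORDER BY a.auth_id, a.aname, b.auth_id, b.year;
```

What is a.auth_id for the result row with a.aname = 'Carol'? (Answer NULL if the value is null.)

1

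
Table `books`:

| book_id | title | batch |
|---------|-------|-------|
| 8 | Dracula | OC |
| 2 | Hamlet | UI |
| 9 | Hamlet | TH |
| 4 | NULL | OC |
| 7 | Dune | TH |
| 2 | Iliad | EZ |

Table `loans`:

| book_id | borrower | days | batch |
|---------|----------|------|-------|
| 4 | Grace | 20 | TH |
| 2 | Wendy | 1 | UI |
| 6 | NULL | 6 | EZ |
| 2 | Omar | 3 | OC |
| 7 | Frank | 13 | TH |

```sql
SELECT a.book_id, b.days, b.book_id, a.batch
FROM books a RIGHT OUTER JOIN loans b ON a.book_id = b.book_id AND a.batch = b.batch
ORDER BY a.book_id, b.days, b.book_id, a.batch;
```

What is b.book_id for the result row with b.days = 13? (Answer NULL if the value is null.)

7

RIGHT JOIN keeps every row from `loans`; unmatched rows get NULL for `books`'s columns.
Matching on a.book_id = b.book_id AND a.batch = b.batch.
- a (book_id=8, batch=OC) has no partner in b.
- a (book_id=2, batch=UI) pairs with 1 row(s) of b.
- a (book_id=9, batch=TH) has no partner in b.
- a (book_id=4, batch=OC) has no partner in b.
- a (book_id=7, batch=TH) pairs with 1 row(s) of b.
- a (book_id=2, batch=EZ) has no partner in b.
- 3 row(s) from b found no a partner → padded with NULL.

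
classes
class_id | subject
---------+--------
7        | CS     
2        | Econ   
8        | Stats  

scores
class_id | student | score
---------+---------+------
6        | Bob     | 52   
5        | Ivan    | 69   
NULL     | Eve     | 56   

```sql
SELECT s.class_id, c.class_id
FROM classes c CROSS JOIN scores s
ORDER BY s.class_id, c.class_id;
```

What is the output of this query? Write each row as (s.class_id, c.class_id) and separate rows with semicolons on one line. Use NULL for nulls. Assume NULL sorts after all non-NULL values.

CROSS JOIN pairs every row of `classes` with every row of `scores`: 3 × 3 = 9 rows.

(5, 2); (5, 7); (5, 8); (6, 2); (6, 7); (6, 8); (NULL, 2); (NULL, 7); (NULL, 8)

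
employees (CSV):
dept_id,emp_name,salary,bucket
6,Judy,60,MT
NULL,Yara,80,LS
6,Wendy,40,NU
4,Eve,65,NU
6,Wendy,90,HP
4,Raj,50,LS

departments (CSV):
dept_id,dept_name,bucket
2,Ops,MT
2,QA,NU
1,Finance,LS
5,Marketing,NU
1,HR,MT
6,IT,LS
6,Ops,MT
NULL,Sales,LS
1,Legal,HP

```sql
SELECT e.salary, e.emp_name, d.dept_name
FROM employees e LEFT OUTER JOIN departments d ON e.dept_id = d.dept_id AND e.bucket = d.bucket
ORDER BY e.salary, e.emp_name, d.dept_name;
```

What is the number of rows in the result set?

6

LEFT JOIN keeps every row from `employees`; unmatched rows get NULL for `departments`'s columns.
Matching on e.dept_id = d.dept_id AND e.bucket = d.bucket. A NULL in a compared column never satisfies the condition.
Matched pairs: 1; unmatched e rows kept: 5.
Total: 1 matched + 5 padded = 6 rows.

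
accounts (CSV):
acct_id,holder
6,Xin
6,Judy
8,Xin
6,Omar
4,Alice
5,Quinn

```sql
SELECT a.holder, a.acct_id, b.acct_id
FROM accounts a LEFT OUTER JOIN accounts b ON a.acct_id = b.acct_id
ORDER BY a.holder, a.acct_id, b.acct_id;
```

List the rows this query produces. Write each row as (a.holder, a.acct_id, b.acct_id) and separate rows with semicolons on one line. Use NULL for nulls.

(Alice, 4, 4); (Judy, 6, 6); (Judy, 6, 6); (Judy, 6, 6); (Omar, 6, 6); (Omar, 6, 6); (Omar, 6, 6); (Quinn, 5, 5); (Xin, 6, 6); (Xin, 6, 6); (Xin, 6, 6); (Xin, 8, 8)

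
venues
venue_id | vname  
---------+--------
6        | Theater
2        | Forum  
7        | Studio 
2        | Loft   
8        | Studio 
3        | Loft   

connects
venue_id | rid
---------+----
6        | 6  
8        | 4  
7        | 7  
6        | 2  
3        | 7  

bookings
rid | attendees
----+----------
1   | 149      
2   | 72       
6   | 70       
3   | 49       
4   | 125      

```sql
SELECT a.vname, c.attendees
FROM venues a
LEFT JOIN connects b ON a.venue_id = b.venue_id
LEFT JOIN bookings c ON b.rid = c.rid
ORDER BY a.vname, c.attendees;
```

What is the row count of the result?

7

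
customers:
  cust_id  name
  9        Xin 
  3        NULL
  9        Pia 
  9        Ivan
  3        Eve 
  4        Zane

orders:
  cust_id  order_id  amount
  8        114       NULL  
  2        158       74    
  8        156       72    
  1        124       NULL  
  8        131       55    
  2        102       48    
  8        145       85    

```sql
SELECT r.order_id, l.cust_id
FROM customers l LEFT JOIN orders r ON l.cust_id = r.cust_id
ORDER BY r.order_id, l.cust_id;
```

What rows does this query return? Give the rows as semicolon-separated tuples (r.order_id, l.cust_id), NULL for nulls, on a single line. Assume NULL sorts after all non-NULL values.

LEFT JOIN keeps every row from `customers`; unmatched rows get NULL for `orders`'s columns.
Matching on l.cust_id = r.cust_id.
- l (cust_id=9) has no partner → padded with NULL.
- l (cust_id=3) has no partner → padded with NULL.
- l (cust_id=9) has no partner → padded with NULL.
- l (cust_id=9) has no partner → padded with NULL.
- l (cust_id=3) has no partner → padded with NULL.
- l (cust_id=4) has no partner → padded with NULL.
After projecting and ordering:
r.order_id | l.cust_id
NULL | 3
NULL | 3
NULL | 4
NULL | 9
NULL | 9
NULL | 9

(NULL, 3); (NULL, 3); (NULL, 4); (NULL, 9); (NULL, 9); (NULL, 9)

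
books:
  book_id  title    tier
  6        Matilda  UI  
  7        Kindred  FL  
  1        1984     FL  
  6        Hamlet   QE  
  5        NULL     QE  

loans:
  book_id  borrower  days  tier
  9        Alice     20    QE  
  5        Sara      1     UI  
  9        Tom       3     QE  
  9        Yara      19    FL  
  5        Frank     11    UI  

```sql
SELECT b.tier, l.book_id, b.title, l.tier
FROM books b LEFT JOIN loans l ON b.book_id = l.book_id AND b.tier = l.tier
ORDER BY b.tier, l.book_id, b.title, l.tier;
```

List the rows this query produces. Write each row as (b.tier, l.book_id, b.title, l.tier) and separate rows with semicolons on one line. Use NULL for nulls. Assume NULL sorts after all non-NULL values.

(FL, NULL, 1984, NULL); (FL, NULL, Kindred, NULL); (QE, NULL, Hamlet, NULL); (QE, NULL, NULL, NULL); (UI, NULL, Matilda, NULL)

LEFT JOIN keeps every row from `books`; unmatched rows get NULL for `loans`'s columns.
Matching on b.book_id = l.book_id AND b.tier = l.tier.
- book_id=6, tier=UI: no l row matches, row kept with l columns NULL.
- book_id=7, tier=FL: no l row matches, row kept with l columns NULL.
- book_id=1, tier=FL: no l row matches, row kept with l columns NULL.
- book_id=6, tier=QE: no l row matches, row kept with l columns NULL.
- book_id=5, tier=QE: no l row matches, row kept with l columns NULL.
After projecting and ordering:
b.tier | l.book_id | b.title | l.tier
FL | NULL | 1984 | NULL
FL | NULL | Kindred | NULL
QE | NULL | Hamlet | NULL
QE | NULL | NULL | NULL
UI | NULL | Matilda | NULL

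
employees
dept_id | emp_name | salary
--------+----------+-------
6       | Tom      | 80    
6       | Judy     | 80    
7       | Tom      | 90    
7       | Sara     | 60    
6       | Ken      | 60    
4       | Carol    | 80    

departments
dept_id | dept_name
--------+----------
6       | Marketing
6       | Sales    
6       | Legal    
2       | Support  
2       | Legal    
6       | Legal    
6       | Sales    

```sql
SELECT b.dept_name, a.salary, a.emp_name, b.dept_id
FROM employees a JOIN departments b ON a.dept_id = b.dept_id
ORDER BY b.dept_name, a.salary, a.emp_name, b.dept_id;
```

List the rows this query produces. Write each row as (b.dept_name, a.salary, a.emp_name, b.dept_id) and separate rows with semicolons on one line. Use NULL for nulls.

INNER JOIN keeps only pairs where the ON condition holds.
Matching on a.dept_id = b.dept_id.
- a row (dept_id=6): matches 5 b row(s) → 5 output row(s).
- a row (dept_id=6): matches 5 b row(s) → 5 output row(s).
- a row (dept_id=7): no match → dropped.
- a row (dept_id=7): no match → dropped.
- a row (dept_id=6): matches 5 b row(s) → 5 output row(s).
- a row (dept_id=4): no match → dropped.

(Legal, 60, Ken, 6); (Legal, 60, Ken, 6); (Legal, 80, Judy, 6); (Legal, 80, Judy, 6); (Legal, 80, Tom, 6); (Legal, 80, Tom, 6); (Marketing, 60, Ken, 6); (Marketing, 80, Judy, 6); (Marketing, 80, Tom, 6); (Sales, 60, Ken, 6); (Sales, 60, Ken, 6); (Sales, 80, Judy, 6); (Sales, 80, Judy, 6); (Sales, 80, Tom, 6); (Sales, 80, Tom, 6)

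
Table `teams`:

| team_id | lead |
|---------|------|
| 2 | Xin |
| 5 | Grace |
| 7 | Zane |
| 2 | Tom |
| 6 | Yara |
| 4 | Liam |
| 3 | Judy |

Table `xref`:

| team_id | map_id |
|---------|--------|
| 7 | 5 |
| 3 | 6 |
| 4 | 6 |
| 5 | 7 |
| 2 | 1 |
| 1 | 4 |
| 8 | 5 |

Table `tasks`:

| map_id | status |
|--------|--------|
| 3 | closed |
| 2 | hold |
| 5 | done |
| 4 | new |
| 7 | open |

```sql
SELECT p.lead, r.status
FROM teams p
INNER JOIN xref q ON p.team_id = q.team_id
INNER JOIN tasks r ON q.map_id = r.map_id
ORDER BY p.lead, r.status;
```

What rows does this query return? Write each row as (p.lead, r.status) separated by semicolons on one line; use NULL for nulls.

Evaluate left to right. First `teams p INNER JOIN xref q` on team_id: 6 row(s).
Then INNER JOIN `tasks r` on map_id: keep only rows whose q.map_id appears in r.

(Grace, open); (Zane, done)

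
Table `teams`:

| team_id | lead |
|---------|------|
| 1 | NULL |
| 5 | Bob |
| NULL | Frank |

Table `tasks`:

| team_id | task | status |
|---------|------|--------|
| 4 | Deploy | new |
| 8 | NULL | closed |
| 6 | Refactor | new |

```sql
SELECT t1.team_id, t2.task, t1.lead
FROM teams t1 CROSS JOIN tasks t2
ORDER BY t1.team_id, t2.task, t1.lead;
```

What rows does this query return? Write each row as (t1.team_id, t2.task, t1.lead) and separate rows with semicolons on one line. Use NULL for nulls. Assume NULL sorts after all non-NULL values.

CROSS JOIN pairs every row of `teams` with every row of `tasks`: 3 × 3 = 9 rows.

(1, Deploy, NULL); (1, Refactor, NULL); (1, NULL, NULL); (5, Deploy, Bob); (5, Refactor, Bob); (5, NULL, Bob); (NULL, Deploy, Frank); (NULL, Refactor, Frank); (NULL, NULL, Frank)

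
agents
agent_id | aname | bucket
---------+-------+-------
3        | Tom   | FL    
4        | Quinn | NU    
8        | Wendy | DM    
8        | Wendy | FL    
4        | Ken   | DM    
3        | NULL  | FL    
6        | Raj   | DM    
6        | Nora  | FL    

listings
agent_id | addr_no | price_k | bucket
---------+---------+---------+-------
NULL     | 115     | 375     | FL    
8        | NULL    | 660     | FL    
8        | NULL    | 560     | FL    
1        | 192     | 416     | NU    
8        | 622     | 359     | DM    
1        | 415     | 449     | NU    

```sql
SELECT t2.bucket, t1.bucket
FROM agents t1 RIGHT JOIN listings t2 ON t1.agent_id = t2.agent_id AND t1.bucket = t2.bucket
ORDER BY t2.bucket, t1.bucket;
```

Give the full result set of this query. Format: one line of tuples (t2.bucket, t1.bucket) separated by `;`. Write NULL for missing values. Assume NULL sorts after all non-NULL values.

RIGHT JOIN keeps every row from `listings`; unmatched rows get NULL for `agents`'s columns.
Matching on t1.agent_id = t2.agent_id AND t1.bucket = t2.bucket. A NULL in a compared column never satisfies the condition.
- agent_id=3, bucket=FL: no matching t2 row.
- agent_id=4, bucket=NU: no matching t2 row.
- agent_id=8, bucket=DM: 1 matching t2 row(s), so 1 row(s) emitted.
- agent_id=8, bucket=FL: 2 matching t2 row(s), so 2 row(s) emitted.
- agent_id=4, bucket=DM: no matching t2 row.
- agent_id=3, bucket=FL: no matching t2 row.
- agent_id=6, bucket=DM: no matching t2 row.
- agent_id=6, bucket=FL: no matching t2 row.
- 3 row(s) from t2 found no t1 partner → padded with NULL.
After projecting and ordering:
t2.bucket | t1.bucket
DM | DM
FL | FL
FL | FL
FL | NULL
NU | NULL
NU | NULL

(DM, DM); (FL, FL); (FL, FL); (FL, NULL); (NU, NULL); (NU, NULL)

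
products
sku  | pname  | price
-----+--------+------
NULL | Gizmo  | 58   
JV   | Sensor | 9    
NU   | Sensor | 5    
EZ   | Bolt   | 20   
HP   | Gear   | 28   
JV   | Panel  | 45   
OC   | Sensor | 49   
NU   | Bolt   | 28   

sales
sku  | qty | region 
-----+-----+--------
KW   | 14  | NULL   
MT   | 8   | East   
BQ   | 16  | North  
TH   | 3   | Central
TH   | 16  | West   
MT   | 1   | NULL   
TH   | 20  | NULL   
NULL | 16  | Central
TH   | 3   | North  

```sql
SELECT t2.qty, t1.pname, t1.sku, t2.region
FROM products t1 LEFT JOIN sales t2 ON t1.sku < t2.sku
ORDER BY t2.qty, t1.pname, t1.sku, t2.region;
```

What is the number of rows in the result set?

LEFT JOIN keeps every row from `products`; unmatched rows get NULL for `sales`'s columns.
Matching on t1.sku < t2.sku. A NULL in a compared column never satisfies the condition.
- sku=NULL: no t2 row matches, row kept with t2 columns NULL.
- sku=JV: 7 matching t2 row(s), so 7 row(s) emitted.
- sku=NU: 4 matching t2 row(s), so 4 row(s) emitted.
- sku=EZ: 7 matching t2 row(s), so 7 row(s) emitted.
- sku=HP: 7 matching t2 row(s), so 7 row(s) emitted.
- sku=JV: 7 matching t2 row(s), so 7 row(s) emitted.
- sku=OC: 4 matching t2 row(s), so 4 row(s) emitted.
- sku=NU: 4 matching t2 row(s), so 4 row(s) emitted.
Total: 40 matched + 1 padded = 41 rows.

41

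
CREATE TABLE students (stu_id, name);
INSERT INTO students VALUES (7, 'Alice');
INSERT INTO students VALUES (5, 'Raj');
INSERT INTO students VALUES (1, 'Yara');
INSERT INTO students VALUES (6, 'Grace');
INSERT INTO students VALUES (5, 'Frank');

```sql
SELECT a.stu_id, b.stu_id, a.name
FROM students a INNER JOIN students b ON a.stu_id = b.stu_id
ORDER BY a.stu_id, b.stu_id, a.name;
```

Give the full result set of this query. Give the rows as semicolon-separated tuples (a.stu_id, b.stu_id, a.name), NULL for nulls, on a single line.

(1, 1, Yara); (5, 5, Frank); (5, 5, Frank); (5, 5, Raj); (5, 5, Raj); (6, 6, Grace); (7, 7, Alice)

INNER JOIN keeps only pairs where the ON condition holds.
Matching on a.stu_id = b.stu_id.
Matched pairs: 7.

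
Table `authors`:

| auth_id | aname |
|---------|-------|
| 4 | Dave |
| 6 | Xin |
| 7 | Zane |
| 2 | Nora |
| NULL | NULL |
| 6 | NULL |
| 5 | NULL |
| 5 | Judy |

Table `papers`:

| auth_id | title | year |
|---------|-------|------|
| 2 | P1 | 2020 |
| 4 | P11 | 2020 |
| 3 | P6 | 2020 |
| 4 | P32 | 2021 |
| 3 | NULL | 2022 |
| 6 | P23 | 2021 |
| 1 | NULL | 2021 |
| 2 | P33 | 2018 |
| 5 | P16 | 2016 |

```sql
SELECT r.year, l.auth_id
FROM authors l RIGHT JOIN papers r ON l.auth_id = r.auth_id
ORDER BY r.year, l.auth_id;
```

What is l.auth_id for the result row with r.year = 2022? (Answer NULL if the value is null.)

NULL

RIGHT JOIN keeps every row from `papers`; unmatched rows get NULL for `authors`'s columns.
Matching on l.auth_id = r.auth_id. A NULL in a compared column never satisfies the condition.
- l (auth_id=4) pairs with 2 row(s) of r.
- l (auth_id=6) pairs with 1 row(s) of r.
- l (auth_id=7) has no partner in r.
- l (auth_id=2) pairs with 2 row(s) of r.
- l (auth_id=NULL) has no partner in r.
- l (auth_id=6) pairs with 1 row(s) of r.
- l (auth_id=5) pairs with 1 row(s) of r.
- l (auth_id=5) pairs with 1 row(s) of r.
- plus 3 unmatched r row(s), each kept with NULL l columns.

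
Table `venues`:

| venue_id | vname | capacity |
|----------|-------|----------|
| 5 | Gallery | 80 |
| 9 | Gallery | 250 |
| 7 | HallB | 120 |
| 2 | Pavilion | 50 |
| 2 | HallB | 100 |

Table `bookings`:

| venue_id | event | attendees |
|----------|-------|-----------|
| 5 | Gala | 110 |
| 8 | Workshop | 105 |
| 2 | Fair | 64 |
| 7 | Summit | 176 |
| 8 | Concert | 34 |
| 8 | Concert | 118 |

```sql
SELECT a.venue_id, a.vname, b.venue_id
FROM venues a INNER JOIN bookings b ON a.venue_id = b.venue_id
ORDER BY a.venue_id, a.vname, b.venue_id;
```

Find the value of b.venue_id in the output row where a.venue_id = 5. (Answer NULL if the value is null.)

INNER JOIN keeps only pairs where the ON condition holds.
Matching on a.venue_id = b.venue_id.
Matched pairs: 4.

5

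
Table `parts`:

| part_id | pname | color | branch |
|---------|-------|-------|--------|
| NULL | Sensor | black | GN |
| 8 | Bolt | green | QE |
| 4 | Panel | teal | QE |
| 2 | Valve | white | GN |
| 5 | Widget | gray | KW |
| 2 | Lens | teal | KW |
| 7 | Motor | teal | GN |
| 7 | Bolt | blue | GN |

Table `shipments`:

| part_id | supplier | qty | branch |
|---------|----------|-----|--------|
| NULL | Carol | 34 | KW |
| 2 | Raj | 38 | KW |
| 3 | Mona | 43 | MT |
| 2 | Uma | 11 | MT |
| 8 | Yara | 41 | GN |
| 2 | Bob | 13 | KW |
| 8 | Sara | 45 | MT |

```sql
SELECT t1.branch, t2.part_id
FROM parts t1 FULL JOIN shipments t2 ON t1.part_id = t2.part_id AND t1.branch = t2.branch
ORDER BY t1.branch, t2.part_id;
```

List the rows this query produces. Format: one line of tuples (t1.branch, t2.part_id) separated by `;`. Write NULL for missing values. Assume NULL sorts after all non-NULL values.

(GN, NULL); (GN, NULL); (GN, NULL); (GN, NULL); (KW, 2); (KW, 2); (KW, NULL); (QE, NULL); (QE, NULL); (NULL, 2); (NULL, 3); (NULL, 8); (NULL, 8); (NULL, NULL)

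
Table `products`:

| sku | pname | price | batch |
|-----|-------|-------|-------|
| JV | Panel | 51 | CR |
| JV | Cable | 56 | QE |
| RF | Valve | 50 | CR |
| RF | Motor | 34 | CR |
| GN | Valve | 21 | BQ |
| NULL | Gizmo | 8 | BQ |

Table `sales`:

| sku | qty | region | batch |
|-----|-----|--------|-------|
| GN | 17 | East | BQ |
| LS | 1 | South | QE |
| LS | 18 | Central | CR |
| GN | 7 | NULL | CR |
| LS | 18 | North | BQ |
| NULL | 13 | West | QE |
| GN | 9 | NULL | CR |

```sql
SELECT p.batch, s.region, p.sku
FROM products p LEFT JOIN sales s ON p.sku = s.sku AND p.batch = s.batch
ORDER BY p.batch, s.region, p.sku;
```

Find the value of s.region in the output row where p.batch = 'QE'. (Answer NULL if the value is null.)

NULL

LEFT JOIN keeps every row from `products`; unmatched rows get NULL for `sales`'s columns.
Matching on p.sku = s.sku AND p.batch = s.batch. A NULL in a compared column never satisfies the condition.
Matched pairs: 1; unmatched p rows kept: 5.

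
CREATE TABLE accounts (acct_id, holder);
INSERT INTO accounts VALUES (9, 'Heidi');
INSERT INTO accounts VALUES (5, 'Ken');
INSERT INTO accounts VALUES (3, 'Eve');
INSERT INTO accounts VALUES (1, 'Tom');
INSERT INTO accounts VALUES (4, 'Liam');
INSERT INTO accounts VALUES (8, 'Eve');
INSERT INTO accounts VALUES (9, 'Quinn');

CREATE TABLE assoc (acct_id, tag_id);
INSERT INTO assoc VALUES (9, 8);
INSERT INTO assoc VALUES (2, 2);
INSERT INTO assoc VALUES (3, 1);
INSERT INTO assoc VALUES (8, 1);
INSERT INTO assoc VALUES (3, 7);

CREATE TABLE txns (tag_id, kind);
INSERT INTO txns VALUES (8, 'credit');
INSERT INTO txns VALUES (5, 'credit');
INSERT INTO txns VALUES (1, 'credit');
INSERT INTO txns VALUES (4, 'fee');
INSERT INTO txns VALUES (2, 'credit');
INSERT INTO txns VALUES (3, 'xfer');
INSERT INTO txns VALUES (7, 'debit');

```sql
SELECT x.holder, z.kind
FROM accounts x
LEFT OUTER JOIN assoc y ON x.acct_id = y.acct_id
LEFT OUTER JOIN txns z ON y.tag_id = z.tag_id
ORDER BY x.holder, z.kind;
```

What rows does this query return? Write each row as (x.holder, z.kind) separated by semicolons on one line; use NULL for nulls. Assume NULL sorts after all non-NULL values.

(Eve, credit); (Eve, credit); (Eve, debit); (Heidi, credit); (Ken, NULL); (Liam, NULL); (Quinn, credit); (Tom, NULL)

Step 1 — x LEFT JOIN y on acct_id → 8 row(s).
Then LEFT JOIN `txns z` on tag_id: each of those 8 rows is kept; rows whose y.tag_id has no match in z get NULL for z's columns.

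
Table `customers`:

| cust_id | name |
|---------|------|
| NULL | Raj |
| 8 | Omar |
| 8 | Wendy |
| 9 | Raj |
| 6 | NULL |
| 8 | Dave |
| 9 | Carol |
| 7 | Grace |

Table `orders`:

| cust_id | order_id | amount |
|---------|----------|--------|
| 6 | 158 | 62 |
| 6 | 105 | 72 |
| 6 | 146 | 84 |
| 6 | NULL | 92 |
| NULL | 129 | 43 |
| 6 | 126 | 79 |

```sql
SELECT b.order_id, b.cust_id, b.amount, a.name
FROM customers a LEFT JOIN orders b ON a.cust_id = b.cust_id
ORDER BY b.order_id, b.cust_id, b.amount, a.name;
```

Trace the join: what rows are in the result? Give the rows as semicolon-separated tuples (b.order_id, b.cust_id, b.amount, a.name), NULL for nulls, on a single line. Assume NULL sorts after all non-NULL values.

(105, 6, 72, NULL); (126, 6, 79, NULL); (146, 6, 84, NULL); (158, 6, 62, NULL); (NULL, 6, 92, NULL); (NULL, NULL, NULL, Carol); (NULL, NULL, NULL, Dave); (NULL, NULL, NULL, Grace); (NULL, NULL, NULL, Omar); (NULL, NULL, NULL, Raj); (NULL, NULL, NULL, Raj); (NULL, NULL, NULL, Wendy)

LEFT JOIN keeps every row from `customers`; unmatched rows get NULL for `orders`'s columns.
Matching on a.cust_id = b.cust_id. A NULL in a compared column never satisfies the condition.
Matched pairs: 5; unmatched a rows kept: 7.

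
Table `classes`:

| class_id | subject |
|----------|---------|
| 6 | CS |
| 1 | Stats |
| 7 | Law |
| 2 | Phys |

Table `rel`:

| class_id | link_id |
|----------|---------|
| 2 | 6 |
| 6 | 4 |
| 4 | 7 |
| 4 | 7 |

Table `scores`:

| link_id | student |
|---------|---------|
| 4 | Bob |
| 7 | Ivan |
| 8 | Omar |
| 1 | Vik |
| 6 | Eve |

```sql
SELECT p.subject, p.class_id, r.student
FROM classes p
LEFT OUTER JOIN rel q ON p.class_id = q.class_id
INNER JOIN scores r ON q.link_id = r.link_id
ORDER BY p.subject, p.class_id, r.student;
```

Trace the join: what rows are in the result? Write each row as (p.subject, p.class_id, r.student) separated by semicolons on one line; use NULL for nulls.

(CS, 6, Bob); (Phys, 2, Eve)

Evaluate left to right. First `classes p LEFT JOIN rel q` on class_id: 4 row(s).
Then INNER JOIN `scores r` on link_id: keep only rows whose q.link_id appears in r.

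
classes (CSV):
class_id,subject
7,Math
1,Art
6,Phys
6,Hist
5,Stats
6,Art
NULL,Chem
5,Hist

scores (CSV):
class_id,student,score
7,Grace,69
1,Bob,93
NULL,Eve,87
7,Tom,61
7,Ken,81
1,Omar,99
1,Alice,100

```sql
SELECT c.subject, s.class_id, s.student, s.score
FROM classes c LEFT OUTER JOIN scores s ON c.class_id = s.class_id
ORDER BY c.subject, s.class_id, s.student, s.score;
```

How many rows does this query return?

12

LEFT JOIN keeps every row from `classes`; unmatched rows get NULL for `scores`'s columns.
Matching on c.class_id = s.class_id. A NULL in a compared column never satisfies the condition.
Matched pairs: 6; unmatched c rows kept: 6.
Total: 6 matched + 6 padded = 12 rows.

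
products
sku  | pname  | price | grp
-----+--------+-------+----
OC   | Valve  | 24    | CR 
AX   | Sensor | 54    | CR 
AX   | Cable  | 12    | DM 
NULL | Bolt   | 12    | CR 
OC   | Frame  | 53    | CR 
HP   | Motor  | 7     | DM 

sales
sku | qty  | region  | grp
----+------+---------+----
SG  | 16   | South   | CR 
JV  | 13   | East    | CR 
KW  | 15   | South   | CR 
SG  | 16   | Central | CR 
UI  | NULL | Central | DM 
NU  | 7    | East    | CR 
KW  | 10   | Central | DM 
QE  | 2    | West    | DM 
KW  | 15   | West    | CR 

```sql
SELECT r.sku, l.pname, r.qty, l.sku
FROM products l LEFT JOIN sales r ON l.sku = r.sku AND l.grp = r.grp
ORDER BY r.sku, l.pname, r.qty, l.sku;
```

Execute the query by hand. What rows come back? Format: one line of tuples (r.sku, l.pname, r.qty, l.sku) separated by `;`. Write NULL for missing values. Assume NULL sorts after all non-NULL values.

LEFT JOIN keeps every row from `products`; unmatched rows get NULL for `sales`'s columns.
Matching on l.sku = r.sku AND l.grp = r.grp. A NULL in a compared column never satisfies the condition.
- l[0] sku=OC, grp=CR → no match; kept with NULLs on the r side.
- l[1] sku=AX, grp=CR → no match; kept with NULLs on the r side.
- l[2] sku=AX, grp=DM → no match; kept with NULLs on the r side.
- l[3] sku=NULL, grp=CR → no match; kept with NULLs on the r side.
- l[4] sku=OC, grp=CR → no match; kept with NULLs on the r side.
- l[5] sku=HP, grp=DM → no match; kept with NULLs on the r side.
After projecting and ordering:
r.sku | l.pname | r.qty | l.sku
NULL | Bolt | NULL | NULL
NULL | Cable | NULL | AX
NULL | Frame | NULL | OC
NULL | Motor | NULL | HP
NULL | Sensor | NULL | AX
NULL | Valve | NULL | OC

(NULL, Bolt, NULL, NULL); (NULL, Cable, NULL, AX); (NULL, Frame, NULL, OC); (NULL, Motor, NULL, HP); (NULL, Sensor, NULL, AX); (NULL, Valve, NULL, OC)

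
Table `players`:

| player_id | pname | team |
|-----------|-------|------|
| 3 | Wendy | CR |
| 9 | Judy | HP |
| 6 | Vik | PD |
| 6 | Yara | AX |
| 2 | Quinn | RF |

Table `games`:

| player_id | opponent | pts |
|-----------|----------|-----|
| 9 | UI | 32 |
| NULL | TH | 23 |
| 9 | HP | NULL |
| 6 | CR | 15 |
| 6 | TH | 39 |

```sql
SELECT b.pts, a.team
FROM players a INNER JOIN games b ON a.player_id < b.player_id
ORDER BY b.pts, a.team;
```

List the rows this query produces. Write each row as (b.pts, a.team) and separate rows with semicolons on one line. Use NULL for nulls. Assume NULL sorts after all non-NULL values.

(15, CR); (15, RF); (32, AX); (32, CR); (32, PD); (32, RF); (39, CR); (39, RF); (NULL, AX); (NULL, CR); (NULL, PD); (NULL, RF)

INNER JOIN keeps only pairs where the ON condition holds.
Matching on a.player_id < b.player_id. A NULL in a compared column never satisfies the condition.
Matched pairs: 12.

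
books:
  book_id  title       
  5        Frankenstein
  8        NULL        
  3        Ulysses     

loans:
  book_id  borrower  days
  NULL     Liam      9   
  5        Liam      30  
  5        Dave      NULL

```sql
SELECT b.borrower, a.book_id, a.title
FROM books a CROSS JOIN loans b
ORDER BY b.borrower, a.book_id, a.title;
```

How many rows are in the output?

9

CROSS JOIN pairs every row of `books` with every row of `loans`: 3 × 3 = 9 rows.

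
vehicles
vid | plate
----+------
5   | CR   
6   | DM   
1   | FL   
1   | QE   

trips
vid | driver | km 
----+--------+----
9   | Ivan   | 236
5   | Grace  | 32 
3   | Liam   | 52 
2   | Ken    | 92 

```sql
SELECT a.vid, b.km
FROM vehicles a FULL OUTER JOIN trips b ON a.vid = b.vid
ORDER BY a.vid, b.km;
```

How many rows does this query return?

FULL OUTER JOIN keeps every row from both sides; unmatched rows get NULL for the other side's columns.
Matching on a.vid = b.vid.
Matched pairs: 1; unmatched a rows kept: 3; unmatched b rows kept: 3.
Total: 1 matched + 6 padded = 7 rows.

7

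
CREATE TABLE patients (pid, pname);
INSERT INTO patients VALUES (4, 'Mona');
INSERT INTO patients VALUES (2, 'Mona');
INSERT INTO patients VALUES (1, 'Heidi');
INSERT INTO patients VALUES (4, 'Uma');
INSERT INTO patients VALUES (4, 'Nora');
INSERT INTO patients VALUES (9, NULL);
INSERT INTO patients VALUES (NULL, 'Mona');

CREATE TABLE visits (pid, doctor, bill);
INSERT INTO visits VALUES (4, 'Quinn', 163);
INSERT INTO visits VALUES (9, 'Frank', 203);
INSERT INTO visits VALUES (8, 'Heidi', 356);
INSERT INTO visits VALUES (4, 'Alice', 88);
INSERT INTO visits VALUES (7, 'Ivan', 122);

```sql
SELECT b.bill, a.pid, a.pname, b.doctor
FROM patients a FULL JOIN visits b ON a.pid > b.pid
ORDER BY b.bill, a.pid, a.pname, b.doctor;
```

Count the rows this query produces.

11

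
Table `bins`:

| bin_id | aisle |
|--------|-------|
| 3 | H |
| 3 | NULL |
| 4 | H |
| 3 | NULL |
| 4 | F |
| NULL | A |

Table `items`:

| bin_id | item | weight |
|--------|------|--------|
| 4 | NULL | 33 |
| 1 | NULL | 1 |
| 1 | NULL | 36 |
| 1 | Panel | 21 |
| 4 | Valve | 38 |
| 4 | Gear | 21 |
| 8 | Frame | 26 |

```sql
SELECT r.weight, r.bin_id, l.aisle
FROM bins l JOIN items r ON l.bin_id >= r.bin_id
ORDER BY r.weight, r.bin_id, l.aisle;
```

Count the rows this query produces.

21

INNER JOIN keeps only pairs where the ON condition holds.
Matching on l.bin_id >= r.bin_id. A NULL in a compared column never satisfies the condition.
Matched pairs: 21.
Total: 21 rows.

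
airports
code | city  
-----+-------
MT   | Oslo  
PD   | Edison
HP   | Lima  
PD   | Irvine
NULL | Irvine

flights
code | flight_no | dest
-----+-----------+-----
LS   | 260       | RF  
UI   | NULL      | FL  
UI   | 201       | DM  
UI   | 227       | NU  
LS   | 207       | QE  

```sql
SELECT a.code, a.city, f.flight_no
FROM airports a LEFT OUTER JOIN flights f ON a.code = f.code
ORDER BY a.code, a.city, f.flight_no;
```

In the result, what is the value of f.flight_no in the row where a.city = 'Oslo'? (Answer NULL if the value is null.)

NULL

LEFT JOIN keeps every row from `airports`; unmatched rows get NULL for `flights`'s columns.
Matching on a.code = f.code. A NULL in a compared column never satisfies the condition.
- a row (code=MT): no match → kept, f columns NULL.
- a row (code=PD): no match → kept, f columns NULL.
- a row (code=HP): no match → kept, f columns NULL.
- a row (code=PD): no match → kept, f columns NULL.
- a row (code=NULL): no match → kept, f columns NULL.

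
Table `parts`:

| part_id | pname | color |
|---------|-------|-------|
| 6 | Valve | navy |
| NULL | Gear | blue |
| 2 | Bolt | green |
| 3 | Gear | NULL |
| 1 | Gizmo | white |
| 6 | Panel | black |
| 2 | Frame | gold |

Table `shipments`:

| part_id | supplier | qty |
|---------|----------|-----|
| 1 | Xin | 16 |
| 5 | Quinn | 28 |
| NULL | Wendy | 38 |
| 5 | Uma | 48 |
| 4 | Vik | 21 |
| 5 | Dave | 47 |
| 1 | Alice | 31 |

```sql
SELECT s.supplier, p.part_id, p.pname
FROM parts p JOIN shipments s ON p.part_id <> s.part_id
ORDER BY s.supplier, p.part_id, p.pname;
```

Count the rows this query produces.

INNER JOIN keeps only pairs where the ON condition holds.
Matching on p.part_id <> s.part_id. A NULL in a compared column never satisfies the condition.
- part_id=6: 6 matching s row(s), so 6 row(s) emitted.
- part_id=NULL: no matching s row, dropped.
- part_id=2: 6 matching s row(s), so 6 row(s) emitted.
- part_id=3: 6 matching s row(s), so 6 row(s) emitted.
- part_id=1: 4 matching s row(s), so 4 row(s) emitted.
- part_id=6: 6 matching s row(s), so 6 row(s) emitted.
- part_id=2: 6 matching s row(s), so 6 row(s) emitted.
Total: 34 rows.

34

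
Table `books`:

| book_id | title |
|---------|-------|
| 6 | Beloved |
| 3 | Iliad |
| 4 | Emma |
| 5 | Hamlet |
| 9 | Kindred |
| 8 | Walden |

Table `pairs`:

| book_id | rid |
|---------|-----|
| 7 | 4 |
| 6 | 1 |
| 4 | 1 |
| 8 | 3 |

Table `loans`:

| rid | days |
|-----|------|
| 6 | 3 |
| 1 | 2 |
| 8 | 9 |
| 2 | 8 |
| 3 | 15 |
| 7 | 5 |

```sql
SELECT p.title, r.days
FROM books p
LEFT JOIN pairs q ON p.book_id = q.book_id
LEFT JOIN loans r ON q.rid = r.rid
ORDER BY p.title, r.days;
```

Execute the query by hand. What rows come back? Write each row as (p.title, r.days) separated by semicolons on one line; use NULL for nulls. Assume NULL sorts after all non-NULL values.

Joins associate left-to-right: books LEFT JOIN pairs on book_id gives 6 intermediate row(s).
Then LEFT JOIN `loans r` on rid: each of those 6 rows is kept; rows whose q.rid has no match in r get NULL for r's columns.

(Beloved, 2); (Emma, 2); (Hamlet, NULL); (Iliad, NULL); (Kindred, NULL); (Walden, 15)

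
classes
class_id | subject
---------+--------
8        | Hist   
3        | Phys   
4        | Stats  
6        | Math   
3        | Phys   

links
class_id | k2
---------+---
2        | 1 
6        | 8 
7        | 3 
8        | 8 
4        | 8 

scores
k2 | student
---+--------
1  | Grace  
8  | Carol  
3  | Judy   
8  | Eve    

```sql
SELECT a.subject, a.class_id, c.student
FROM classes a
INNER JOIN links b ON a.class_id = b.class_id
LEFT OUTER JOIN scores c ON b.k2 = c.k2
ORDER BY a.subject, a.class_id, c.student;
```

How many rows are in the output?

6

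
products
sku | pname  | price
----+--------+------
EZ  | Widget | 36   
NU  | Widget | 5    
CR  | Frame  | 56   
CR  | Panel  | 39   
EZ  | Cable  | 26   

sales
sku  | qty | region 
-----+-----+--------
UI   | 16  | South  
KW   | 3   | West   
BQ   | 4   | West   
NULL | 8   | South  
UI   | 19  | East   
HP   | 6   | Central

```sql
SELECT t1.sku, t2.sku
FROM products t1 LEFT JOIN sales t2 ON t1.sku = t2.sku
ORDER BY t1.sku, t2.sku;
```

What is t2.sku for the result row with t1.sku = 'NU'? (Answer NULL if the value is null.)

LEFT JOIN keeps every row from `products`; unmatched rows get NULL for `sales`'s columns.
Matching on t1.sku = t2.sku. A NULL in a compared column never satisfies the condition.
Matched pairs: 0; unmatched t1 rows kept: 5.

NULL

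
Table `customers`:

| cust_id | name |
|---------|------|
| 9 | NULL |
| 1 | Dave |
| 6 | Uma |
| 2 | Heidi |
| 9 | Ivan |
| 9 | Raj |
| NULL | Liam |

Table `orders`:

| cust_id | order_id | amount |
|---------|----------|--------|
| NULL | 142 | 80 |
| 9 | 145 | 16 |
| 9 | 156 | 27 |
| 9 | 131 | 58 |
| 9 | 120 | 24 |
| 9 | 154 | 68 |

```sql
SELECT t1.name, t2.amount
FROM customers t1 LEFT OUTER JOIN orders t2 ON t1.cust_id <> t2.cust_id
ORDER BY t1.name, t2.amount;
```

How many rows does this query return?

19

LEFT JOIN keeps every row from `customers`; unmatched rows get NULL for `orders`'s columns.
Matching on t1.cust_id <> t2.cust_id. A NULL in a compared column never satisfies the condition.
- t1[0] cust_id=9 → no match; kept with NULLs on the t2 side.
- t1[1] cust_id=1 → 5 match(es) in t2 → 5 row(s).
- t1[2] cust_id=6 → 5 match(es) in t2 → 5 row(s).
- t1[3] cust_id=2 → 5 match(es) in t2 → 5 row(s).
- t1[4] cust_id=9 → no match; kept with NULLs on the t2 side.
- t1[5] cust_id=9 → no match; kept with NULLs on the t2 side.
- t1[6] cust_id=NULL → no match; kept with NULLs on the t2 side.
Total: 15 matched + 4 padded = 19 rows.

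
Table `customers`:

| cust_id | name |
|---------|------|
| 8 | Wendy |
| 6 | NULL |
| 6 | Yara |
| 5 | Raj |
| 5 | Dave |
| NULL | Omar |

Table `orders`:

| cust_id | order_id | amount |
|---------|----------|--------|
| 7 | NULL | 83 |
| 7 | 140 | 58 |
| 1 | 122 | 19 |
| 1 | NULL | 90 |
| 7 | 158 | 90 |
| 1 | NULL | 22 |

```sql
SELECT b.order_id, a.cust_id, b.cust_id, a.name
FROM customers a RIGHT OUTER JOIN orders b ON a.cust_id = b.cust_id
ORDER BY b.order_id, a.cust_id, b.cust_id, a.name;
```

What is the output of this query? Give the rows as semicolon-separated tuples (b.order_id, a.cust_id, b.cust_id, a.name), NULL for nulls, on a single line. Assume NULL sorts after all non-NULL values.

RIGHT JOIN keeps every row from `orders`; unmatched rows get NULL for `customers`'s columns.
Matching on a.cust_id = b.cust_id. A NULL in a compared column never satisfies the condition.
- cust_id=8: no matching b row.
- cust_id=6: no matching b row.
- cust_id=6: no matching b row.
- cust_id=5: no matching b row.
- cust_id=5: no matching b row.
- cust_id=NULL: no matching b row.
- 6 b row(s) had no a match → kept, a columns NULL.
After projecting and ordering:
b.order_id | a.cust_id | b.cust_id | a.name
122 | NULL | 1 | NULL
140 | NULL | 7 | NULL
158 | NULL | 7 | NULL
NULL | NULL | 1 | NULL
NULL | NULL | 1 | NULL
NULL | NULL | 7 | NULL

(122, NULL, 1, NULL); (140, NULL, 7, NULL); (158, NULL, 7, NULL); (NULL, NULL, 1, NULL); (NULL, NULL, 1, NULL); (NULL, NULL, 7, NULL)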